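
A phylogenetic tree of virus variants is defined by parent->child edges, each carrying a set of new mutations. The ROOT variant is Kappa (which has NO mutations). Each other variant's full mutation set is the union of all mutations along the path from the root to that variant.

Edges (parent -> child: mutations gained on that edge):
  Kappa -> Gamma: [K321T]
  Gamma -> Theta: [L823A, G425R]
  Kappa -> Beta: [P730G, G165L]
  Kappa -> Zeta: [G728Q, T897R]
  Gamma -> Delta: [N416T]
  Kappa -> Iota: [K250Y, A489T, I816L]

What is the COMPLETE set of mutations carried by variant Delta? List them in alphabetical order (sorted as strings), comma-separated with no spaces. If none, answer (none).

At Kappa: gained [] -> total []
At Gamma: gained ['K321T'] -> total ['K321T']
At Delta: gained ['N416T'] -> total ['K321T', 'N416T']

Answer: K321T,N416T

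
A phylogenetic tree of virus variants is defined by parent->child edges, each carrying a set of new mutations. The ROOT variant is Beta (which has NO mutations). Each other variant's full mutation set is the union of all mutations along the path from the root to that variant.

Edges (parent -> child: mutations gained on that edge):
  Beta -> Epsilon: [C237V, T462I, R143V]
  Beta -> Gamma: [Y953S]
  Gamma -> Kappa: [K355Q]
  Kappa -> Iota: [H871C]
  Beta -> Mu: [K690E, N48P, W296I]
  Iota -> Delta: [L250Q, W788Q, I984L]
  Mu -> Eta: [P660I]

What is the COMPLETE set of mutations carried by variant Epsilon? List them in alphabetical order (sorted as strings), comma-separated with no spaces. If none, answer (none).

At Beta: gained [] -> total []
At Epsilon: gained ['C237V', 'T462I', 'R143V'] -> total ['C237V', 'R143V', 'T462I']

Answer: C237V,R143V,T462I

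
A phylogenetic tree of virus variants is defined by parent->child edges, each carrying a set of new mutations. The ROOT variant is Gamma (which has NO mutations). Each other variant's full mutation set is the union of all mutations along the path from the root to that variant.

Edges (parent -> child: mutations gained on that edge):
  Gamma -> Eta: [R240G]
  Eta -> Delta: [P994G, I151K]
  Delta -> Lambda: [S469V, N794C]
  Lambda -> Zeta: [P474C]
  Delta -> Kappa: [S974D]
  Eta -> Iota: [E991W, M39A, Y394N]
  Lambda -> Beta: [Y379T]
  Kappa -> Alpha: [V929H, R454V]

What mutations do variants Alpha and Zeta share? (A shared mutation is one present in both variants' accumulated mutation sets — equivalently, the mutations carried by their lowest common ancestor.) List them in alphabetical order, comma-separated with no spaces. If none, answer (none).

Accumulating mutations along path to Alpha:
  At Gamma: gained [] -> total []
  At Eta: gained ['R240G'] -> total ['R240G']
  At Delta: gained ['P994G', 'I151K'] -> total ['I151K', 'P994G', 'R240G']
  At Kappa: gained ['S974D'] -> total ['I151K', 'P994G', 'R240G', 'S974D']
  At Alpha: gained ['V929H', 'R454V'] -> total ['I151K', 'P994G', 'R240G', 'R454V', 'S974D', 'V929H']
Mutations(Alpha) = ['I151K', 'P994G', 'R240G', 'R454V', 'S974D', 'V929H']
Accumulating mutations along path to Zeta:
  At Gamma: gained [] -> total []
  At Eta: gained ['R240G'] -> total ['R240G']
  At Delta: gained ['P994G', 'I151K'] -> total ['I151K', 'P994G', 'R240G']
  At Lambda: gained ['S469V', 'N794C'] -> total ['I151K', 'N794C', 'P994G', 'R240G', 'S469V']
  At Zeta: gained ['P474C'] -> total ['I151K', 'N794C', 'P474C', 'P994G', 'R240G', 'S469V']
Mutations(Zeta) = ['I151K', 'N794C', 'P474C', 'P994G', 'R240G', 'S469V']
Intersection: ['I151K', 'P994G', 'R240G', 'R454V', 'S974D', 'V929H'] ∩ ['I151K', 'N794C', 'P474C', 'P994G', 'R240G', 'S469V'] = ['I151K', 'P994G', 'R240G']

Answer: I151K,P994G,R240G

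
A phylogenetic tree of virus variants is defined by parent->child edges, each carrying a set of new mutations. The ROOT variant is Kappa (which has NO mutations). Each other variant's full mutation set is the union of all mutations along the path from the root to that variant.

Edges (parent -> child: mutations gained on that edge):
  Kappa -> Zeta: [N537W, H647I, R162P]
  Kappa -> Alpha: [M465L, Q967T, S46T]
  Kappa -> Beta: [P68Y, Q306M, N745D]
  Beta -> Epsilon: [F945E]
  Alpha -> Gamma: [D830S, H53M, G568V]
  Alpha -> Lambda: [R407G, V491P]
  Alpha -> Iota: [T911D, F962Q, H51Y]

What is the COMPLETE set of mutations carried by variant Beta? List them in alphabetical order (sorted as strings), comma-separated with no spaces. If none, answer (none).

Answer: N745D,P68Y,Q306M

Derivation:
At Kappa: gained [] -> total []
At Beta: gained ['P68Y', 'Q306M', 'N745D'] -> total ['N745D', 'P68Y', 'Q306M']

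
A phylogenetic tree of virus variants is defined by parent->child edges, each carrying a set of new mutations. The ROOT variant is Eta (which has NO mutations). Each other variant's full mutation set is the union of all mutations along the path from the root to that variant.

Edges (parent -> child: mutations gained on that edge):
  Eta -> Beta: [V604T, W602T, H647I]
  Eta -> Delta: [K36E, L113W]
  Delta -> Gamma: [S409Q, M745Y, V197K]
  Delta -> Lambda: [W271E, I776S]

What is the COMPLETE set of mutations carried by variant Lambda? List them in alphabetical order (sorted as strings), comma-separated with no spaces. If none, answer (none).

At Eta: gained [] -> total []
At Delta: gained ['K36E', 'L113W'] -> total ['K36E', 'L113W']
At Lambda: gained ['W271E', 'I776S'] -> total ['I776S', 'K36E', 'L113W', 'W271E']

Answer: I776S,K36E,L113W,W271E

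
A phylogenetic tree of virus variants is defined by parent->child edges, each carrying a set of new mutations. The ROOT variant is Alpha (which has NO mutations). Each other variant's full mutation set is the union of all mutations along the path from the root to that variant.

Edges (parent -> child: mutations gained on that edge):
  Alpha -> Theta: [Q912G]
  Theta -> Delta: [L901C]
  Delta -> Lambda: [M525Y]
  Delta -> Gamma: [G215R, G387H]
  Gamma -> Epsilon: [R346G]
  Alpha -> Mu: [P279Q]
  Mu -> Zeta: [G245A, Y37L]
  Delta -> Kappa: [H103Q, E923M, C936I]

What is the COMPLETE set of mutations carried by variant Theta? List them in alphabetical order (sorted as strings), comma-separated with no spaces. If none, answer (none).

Answer: Q912G

Derivation:
At Alpha: gained [] -> total []
At Theta: gained ['Q912G'] -> total ['Q912G']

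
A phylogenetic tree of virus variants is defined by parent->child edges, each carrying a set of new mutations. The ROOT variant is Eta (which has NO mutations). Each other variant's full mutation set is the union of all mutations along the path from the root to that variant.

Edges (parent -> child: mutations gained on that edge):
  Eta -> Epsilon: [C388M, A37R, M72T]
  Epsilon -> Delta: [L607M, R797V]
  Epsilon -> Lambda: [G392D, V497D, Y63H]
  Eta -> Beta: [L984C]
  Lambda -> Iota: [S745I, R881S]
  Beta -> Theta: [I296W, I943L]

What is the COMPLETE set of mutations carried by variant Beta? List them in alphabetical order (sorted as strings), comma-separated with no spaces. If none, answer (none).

Answer: L984C

Derivation:
At Eta: gained [] -> total []
At Beta: gained ['L984C'] -> total ['L984C']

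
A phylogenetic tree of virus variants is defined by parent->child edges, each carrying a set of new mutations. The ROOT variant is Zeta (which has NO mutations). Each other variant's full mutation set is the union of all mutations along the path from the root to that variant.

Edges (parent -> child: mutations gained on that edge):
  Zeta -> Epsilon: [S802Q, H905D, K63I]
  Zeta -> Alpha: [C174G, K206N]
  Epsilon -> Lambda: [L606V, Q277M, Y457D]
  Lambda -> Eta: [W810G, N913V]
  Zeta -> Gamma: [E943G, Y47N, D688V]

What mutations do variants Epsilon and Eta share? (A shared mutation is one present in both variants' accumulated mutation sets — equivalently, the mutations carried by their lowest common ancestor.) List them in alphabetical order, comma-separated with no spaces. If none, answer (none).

Answer: H905D,K63I,S802Q

Derivation:
Accumulating mutations along path to Epsilon:
  At Zeta: gained [] -> total []
  At Epsilon: gained ['S802Q', 'H905D', 'K63I'] -> total ['H905D', 'K63I', 'S802Q']
Mutations(Epsilon) = ['H905D', 'K63I', 'S802Q']
Accumulating mutations along path to Eta:
  At Zeta: gained [] -> total []
  At Epsilon: gained ['S802Q', 'H905D', 'K63I'] -> total ['H905D', 'K63I', 'S802Q']
  At Lambda: gained ['L606V', 'Q277M', 'Y457D'] -> total ['H905D', 'K63I', 'L606V', 'Q277M', 'S802Q', 'Y457D']
  At Eta: gained ['W810G', 'N913V'] -> total ['H905D', 'K63I', 'L606V', 'N913V', 'Q277M', 'S802Q', 'W810G', 'Y457D']
Mutations(Eta) = ['H905D', 'K63I', 'L606V', 'N913V', 'Q277M', 'S802Q', 'W810G', 'Y457D']
Intersection: ['H905D', 'K63I', 'S802Q'] ∩ ['H905D', 'K63I', 'L606V', 'N913V', 'Q277M', 'S802Q', 'W810G', 'Y457D'] = ['H905D', 'K63I', 'S802Q']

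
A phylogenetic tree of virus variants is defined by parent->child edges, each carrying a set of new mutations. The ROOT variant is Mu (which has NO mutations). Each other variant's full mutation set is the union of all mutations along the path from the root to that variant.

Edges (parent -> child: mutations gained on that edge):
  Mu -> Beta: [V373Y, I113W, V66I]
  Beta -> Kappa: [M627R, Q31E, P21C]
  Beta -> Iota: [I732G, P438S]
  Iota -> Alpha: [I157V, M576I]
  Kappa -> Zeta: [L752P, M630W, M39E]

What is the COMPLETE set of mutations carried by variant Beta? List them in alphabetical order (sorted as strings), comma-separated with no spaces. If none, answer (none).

At Mu: gained [] -> total []
At Beta: gained ['V373Y', 'I113W', 'V66I'] -> total ['I113W', 'V373Y', 'V66I']

Answer: I113W,V373Y,V66I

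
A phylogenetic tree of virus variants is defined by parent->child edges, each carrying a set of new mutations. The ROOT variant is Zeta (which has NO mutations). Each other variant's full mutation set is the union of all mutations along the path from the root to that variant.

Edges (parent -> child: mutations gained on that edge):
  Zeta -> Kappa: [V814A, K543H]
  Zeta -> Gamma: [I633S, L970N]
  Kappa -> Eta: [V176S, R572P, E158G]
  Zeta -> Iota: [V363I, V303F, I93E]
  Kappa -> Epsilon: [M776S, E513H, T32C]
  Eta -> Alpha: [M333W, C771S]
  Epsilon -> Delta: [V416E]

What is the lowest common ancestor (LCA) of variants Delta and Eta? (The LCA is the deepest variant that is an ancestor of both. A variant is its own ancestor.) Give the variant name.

Answer: Kappa

Derivation:
Path from root to Delta: Zeta -> Kappa -> Epsilon -> Delta
  ancestors of Delta: {Zeta, Kappa, Epsilon, Delta}
Path from root to Eta: Zeta -> Kappa -> Eta
  ancestors of Eta: {Zeta, Kappa, Eta}
Common ancestors: {Zeta, Kappa}
Walk up from Eta: Eta (not in ancestors of Delta), Kappa (in ancestors of Delta), Zeta (in ancestors of Delta)
Deepest common ancestor (LCA) = Kappa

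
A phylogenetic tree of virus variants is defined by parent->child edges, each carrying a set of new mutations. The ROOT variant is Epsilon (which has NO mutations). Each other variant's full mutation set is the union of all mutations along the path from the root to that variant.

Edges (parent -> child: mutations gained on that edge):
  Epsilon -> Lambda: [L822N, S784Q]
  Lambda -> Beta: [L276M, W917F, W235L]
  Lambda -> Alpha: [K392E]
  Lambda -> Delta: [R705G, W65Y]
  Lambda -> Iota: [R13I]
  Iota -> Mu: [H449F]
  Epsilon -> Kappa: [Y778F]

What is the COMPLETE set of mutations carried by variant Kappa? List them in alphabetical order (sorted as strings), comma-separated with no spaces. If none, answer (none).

At Epsilon: gained [] -> total []
At Kappa: gained ['Y778F'] -> total ['Y778F']

Answer: Y778F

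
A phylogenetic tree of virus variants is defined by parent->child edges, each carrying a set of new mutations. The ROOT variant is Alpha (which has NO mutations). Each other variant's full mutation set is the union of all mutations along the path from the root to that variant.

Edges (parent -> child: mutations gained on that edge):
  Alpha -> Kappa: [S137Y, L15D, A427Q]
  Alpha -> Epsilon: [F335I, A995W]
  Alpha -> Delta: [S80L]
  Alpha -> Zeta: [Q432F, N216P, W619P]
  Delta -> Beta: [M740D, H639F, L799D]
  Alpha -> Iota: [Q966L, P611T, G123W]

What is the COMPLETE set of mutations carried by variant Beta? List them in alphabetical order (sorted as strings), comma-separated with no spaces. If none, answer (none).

Answer: H639F,L799D,M740D,S80L

Derivation:
At Alpha: gained [] -> total []
At Delta: gained ['S80L'] -> total ['S80L']
At Beta: gained ['M740D', 'H639F', 'L799D'] -> total ['H639F', 'L799D', 'M740D', 'S80L']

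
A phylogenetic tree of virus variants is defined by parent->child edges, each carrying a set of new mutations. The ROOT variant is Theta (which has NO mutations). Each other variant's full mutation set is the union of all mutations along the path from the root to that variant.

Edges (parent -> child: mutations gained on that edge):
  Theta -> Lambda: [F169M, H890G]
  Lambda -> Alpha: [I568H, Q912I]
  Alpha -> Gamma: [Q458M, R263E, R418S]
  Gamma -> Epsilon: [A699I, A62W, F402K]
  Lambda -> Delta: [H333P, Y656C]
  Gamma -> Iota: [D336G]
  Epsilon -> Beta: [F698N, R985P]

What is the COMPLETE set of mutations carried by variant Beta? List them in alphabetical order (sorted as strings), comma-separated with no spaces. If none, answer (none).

At Theta: gained [] -> total []
At Lambda: gained ['F169M', 'H890G'] -> total ['F169M', 'H890G']
At Alpha: gained ['I568H', 'Q912I'] -> total ['F169M', 'H890G', 'I568H', 'Q912I']
At Gamma: gained ['Q458M', 'R263E', 'R418S'] -> total ['F169M', 'H890G', 'I568H', 'Q458M', 'Q912I', 'R263E', 'R418S']
At Epsilon: gained ['A699I', 'A62W', 'F402K'] -> total ['A62W', 'A699I', 'F169M', 'F402K', 'H890G', 'I568H', 'Q458M', 'Q912I', 'R263E', 'R418S']
At Beta: gained ['F698N', 'R985P'] -> total ['A62W', 'A699I', 'F169M', 'F402K', 'F698N', 'H890G', 'I568H', 'Q458M', 'Q912I', 'R263E', 'R418S', 'R985P']

Answer: A62W,A699I,F169M,F402K,F698N,H890G,I568H,Q458M,Q912I,R263E,R418S,R985P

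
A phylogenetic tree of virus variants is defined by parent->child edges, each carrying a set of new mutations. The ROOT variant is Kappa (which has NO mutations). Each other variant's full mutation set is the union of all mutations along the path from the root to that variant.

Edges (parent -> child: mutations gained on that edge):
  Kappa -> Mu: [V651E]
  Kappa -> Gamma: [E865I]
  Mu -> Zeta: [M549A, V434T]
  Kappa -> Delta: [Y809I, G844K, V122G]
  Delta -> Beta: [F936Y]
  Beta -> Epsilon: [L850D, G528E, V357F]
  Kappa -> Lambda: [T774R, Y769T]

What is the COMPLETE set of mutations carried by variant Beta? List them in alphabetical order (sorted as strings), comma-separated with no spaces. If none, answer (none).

At Kappa: gained [] -> total []
At Delta: gained ['Y809I', 'G844K', 'V122G'] -> total ['G844K', 'V122G', 'Y809I']
At Beta: gained ['F936Y'] -> total ['F936Y', 'G844K', 'V122G', 'Y809I']

Answer: F936Y,G844K,V122G,Y809I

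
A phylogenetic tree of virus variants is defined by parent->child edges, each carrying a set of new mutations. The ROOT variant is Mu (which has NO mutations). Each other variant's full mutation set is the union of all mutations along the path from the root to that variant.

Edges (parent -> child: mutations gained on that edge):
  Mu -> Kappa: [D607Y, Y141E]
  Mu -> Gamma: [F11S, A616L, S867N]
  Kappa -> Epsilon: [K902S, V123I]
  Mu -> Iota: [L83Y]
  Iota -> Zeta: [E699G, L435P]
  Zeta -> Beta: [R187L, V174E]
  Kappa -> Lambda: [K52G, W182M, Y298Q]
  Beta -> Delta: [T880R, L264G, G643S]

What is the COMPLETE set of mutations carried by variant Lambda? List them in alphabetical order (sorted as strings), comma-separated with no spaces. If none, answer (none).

Answer: D607Y,K52G,W182M,Y141E,Y298Q

Derivation:
At Mu: gained [] -> total []
At Kappa: gained ['D607Y', 'Y141E'] -> total ['D607Y', 'Y141E']
At Lambda: gained ['K52G', 'W182M', 'Y298Q'] -> total ['D607Y', 'K52G', 'W182M', 'Y141E', 'Y298Q']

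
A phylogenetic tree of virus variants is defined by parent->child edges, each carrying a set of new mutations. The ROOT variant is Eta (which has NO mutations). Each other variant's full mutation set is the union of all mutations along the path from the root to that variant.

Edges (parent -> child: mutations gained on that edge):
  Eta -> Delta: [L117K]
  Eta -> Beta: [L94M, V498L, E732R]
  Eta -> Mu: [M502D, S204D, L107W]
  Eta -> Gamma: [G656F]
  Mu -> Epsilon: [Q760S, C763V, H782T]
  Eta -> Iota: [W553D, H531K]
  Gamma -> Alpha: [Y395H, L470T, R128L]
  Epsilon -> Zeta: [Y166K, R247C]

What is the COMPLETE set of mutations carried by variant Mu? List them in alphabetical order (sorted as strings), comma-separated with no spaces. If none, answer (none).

At Eta: gained [] -> total []
At Mu: gained ['M502D', 'S204D', 'L107W'] -> total ['L107W', 'M502D', 'S204D']

Answer: L107W,M502D,S204D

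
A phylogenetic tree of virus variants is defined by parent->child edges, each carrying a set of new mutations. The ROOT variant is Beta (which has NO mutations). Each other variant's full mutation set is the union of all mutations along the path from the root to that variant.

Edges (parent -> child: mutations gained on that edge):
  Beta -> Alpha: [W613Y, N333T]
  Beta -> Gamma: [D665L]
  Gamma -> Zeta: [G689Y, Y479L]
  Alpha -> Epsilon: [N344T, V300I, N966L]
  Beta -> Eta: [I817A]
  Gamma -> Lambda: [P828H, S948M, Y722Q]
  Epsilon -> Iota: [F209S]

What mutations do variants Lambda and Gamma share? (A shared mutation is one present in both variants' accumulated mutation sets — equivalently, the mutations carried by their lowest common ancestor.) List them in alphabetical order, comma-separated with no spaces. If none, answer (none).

Answer: D665L

Derivation:
Accumulating mutations along path to Lambda:
  At Beta: gained [] -> total []
  At Gamma: gained ['D665L'] -> total ['D665L']
  At Lambda: gained ['P828H', 'S948M', 'Y722Q'] -> total ['D665L', 'P828H', 'S948M', 'Y722Q']
Mutations(Lambda) = ['D665L', 'P828H', 'S948M', 'Y722Q']
Accumulating mutations along path to Gamma:
  At Beta: gained [] -> total []
  At Gamma: gained ['D665L'] -> total ['D665L']
Mutations(Gamma) = ['D665L']
Intersection: ['D665L', 'P828H', 'S948M', 'Y722Q'] ∩ ['D665L'] = ['D665L']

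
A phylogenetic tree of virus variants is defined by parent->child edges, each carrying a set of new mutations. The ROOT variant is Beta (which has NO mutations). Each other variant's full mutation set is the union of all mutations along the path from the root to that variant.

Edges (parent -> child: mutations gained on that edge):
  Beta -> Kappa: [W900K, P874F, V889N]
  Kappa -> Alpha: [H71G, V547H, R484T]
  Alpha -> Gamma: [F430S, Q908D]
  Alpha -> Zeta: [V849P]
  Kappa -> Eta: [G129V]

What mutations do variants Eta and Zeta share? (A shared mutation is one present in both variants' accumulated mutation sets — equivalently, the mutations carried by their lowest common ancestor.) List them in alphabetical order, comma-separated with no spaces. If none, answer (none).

Answer: P874F,V889N,W900K

Derivation:
Accumulating mutations along path to Eta:
  At Beta: gained [] -> total []
  At Kappa: gained ['W900K', 'P874F', 'V889N'] -> total ['P874F', 'V889N', 'W900K']
  At Eta: gained ['G129V'] -> total ['G129V', 'P874F', 'V889N', 'W900K']
Mutations(Eta) = ['G129V', 'P874F', 'V889N', 'W900K']
Accumulating mutations along path to Zeta:
  At Beta: gained [] -> total []
  At Kappa: gained ['W900K', 'P874F', 'V889N'] -> total ['P874F', 'V889N', 'W900K']
  At Alpha: gained ['H71G', 'V547H', 'R484T'] -> total ['H71G', 'P874F', 'R484T', 'V547H', 'V889N', 'W900K']
  At Zeta: gained ['V849P'] -> total ['H71G', 'P874F', 'R484T', 'V547H', 'V849P', 'V889N', 'W900K']
Mutations(Zeta) = ['H71G', 'P874F', 'R484T', 'V547H', 'V849P', 'V889N', 'W900K']
Intersection: ['G129V', 'P874F', 'V889N', 'W900K'] ∩ ['H71G', 'P874F', 'R484T', 'V547H', 'V849P', 'V889N', 'W900K'] = ['P874F', 'V889N', 'W900K']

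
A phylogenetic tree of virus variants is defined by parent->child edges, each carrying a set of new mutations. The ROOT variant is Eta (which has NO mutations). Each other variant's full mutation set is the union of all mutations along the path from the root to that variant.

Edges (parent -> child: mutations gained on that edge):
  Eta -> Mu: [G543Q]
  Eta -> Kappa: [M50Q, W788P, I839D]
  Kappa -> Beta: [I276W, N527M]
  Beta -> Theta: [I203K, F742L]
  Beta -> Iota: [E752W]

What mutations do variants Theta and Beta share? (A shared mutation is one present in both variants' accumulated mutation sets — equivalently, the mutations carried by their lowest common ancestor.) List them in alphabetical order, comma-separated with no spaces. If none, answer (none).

Answer: I276W,I839D,M50Q,N527M,W788P

Derivation:
Accumulating mutations along path to Theta:
  At Eta: gained [] -> total []
  At Kappa: gained ['M50Q', 'W788P', 'I839D'] -> total ['I839D', 'M50Q', 'W788P']
  At Beta: gained ['I276W', 'N527M'] -> total ['I276W', 'I839D', 'M50Q', 'N527M', 'W788P']
  At Theta: gained ['I203K', 'F742L'] -> total ['F742L', 'I203K', 'I276W', 'I839D', 'M50Q', 'N527M', 'W788P']
Mutations(Theta) = ['F742L', 'I203K', 'I276W', 'I839D', 'M50Q', 'N527M', 'W788P']
Accumulating mutations along path to Beta:
  At Eta: gained [] -> total []
  At Kappa: gained ['M50Q', 'W788P', 'I839D'] -> total ['I839D', 'M50Q', 'W788P']
  At Beta: gained ['I276W', 'N527M'] -> total ['I276W', 'I839D', 'M50Q', 'N527M', 'W788P']
Mutations(Beta) = ['I276W', 'I839D', 'M50Q', 'N527M', 'W788P']
Intersection: ['F742L', 'I203K', 'I276W', 'I839D', 'M50Q', 'N527M', 'W788P'] ∩ ['I276W', 'I839D', 'M50Q', 'N527M', 'W788P'] = ['I276W', 'I839D', 'M50Q', 'N527M', 'W788P']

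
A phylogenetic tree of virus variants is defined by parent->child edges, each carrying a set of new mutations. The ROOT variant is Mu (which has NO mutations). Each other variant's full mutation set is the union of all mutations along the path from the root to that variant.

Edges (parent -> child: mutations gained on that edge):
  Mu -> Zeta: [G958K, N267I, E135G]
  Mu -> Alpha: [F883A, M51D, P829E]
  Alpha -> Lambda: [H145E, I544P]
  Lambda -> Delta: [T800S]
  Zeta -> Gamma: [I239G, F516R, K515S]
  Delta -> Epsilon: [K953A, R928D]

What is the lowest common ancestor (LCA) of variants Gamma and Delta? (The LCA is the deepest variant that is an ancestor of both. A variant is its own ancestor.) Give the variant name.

Answer: Mu

Derivation:
Path from root to Gamma: Mu -> Zeta -> Gamma
  ancestors of Gamma: {Mu, Zeta, Gamma}
Path from root to Delta: Mu -> Alpha -> Lambda -> Delta
  ancestors of Delta: {Mu, Alpha, Lambda, Delta}
Common ancestors: {Mu}
Walk up from Delta: Delta (not in ancestors of Gamma), Lambda (not in ancestors of Gamma), Alpha (not in ancestors of Gamma), Mu (in ancestors of Gamma)
Deepest common ancestor (LCA) = Mu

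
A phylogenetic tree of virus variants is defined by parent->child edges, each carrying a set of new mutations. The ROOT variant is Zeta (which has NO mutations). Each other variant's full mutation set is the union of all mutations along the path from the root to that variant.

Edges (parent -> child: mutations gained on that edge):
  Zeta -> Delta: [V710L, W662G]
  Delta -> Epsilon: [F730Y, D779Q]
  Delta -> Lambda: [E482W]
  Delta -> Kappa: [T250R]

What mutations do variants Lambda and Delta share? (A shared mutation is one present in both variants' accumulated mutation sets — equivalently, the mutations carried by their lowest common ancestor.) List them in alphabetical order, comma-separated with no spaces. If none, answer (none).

Accumulating mutations along path to Lambda:
  At Zeta: gained [] -> total []
  At Delta: gained ['V710L', 'W662G'] -> total ['V710L', 'W662G']
  At Lambda: gained ['E482W'] -> total ['E482W', 'V710L', 'W662G']
Mutations(Lambda) = ['E482W', 'V710L', 'W662G']
Accumulating mutations along path to Delta:
  At Zeta: gained [] -> total []
  At Delta: gained ['V710L', 'W662G'] -> total ['V710L', 'W662G']
Mutations(Delta) = ['V710L', 'W662G']
Intersection: ['E482W', 'V710L', 'W662G'] ∩ ['V710L', 'W662G'] = ['V710L', 'W662G']

Answer: V710L,W662G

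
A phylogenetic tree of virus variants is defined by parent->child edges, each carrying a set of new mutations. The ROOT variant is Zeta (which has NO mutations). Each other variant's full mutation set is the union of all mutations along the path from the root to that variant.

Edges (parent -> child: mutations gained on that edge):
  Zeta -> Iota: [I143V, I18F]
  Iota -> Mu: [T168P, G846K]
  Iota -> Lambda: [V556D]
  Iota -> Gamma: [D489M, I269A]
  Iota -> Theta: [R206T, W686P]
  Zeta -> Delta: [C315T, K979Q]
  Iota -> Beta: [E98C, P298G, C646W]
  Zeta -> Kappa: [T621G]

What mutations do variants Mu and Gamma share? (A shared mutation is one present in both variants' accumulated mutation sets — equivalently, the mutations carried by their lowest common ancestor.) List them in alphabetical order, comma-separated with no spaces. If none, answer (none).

Answer: I143V,I18F

Derivation:
Accumulating mutations along path to Mu:
  At Zeta: gained [] -> total []
  At Iota: gained ['I143V', 'I18F'] -> total ['I143V', 'I18F']
  At Mu: gained ['T168P', 'G846K'] -> total ['G846K', 'I143V', 'I18F', 'T168P']
Mutations(Mu) = ['G846K', 'I143V', 'I18F', 'T168P']
Accumulating mutations along path to Gamma:
  At Zeta: gained [] -> total []
  At Iota: gained ['I143V', 'I18F'] -> total ['I143V', 'I18F']
  At Gamma: gained ['D489M', 'I269A'] -> total ['D489M', 'I143V', 'I18F', 'I269A']
Mutations(Gamma) = ['D489M', 'I143V', 'I18F', 'I269A']
Intersection: ['G846K', 'I143V', 'I18F', 'T168P'] ∩ ['D489M', 'I143V', 'I18F', 'I269A'] = ['I143V', 'I18F']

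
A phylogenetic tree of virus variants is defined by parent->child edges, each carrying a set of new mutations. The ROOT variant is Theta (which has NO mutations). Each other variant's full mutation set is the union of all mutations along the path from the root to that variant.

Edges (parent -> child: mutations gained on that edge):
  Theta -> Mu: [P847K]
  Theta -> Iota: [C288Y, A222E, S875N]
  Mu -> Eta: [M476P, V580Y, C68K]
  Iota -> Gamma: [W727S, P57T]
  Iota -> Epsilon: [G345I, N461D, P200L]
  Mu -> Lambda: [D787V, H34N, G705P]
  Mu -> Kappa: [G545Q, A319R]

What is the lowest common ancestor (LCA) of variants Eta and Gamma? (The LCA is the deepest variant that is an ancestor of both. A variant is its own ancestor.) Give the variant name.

Path from root to Eta: Theta -> Mu -> Eta
  ancestors of Eta: {Theta, Mu, Eta}
Path from root to Gamma: Theta -> Iota -> Gamma
  ancestors of Gamma: {Theta, Iota, Gamma}
Common ancestors: {Theta}
Walk up from Gamma: Gamma (not in ancestors of Eta), Iota (not in ancestors of Eta), Theta (in ancestors of Eta)
Deepest common ancestor (LCA) = Theta

Answer: Theta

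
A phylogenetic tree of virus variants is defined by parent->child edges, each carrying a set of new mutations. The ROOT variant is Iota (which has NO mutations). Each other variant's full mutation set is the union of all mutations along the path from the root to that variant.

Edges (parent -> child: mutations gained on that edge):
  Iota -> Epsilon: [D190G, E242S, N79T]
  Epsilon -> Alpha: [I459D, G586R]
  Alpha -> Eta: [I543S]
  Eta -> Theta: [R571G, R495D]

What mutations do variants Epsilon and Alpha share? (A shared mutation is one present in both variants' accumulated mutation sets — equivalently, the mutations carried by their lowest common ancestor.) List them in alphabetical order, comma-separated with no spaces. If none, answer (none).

Answer: D190G,E242S,N79T

Derivation:
Accumulating mutations along path to Epsilon:
  At Iota: gained [] -> total []
  At Epsilon: gained ['D190G', 'E242S', 'N79T'] -> total ['D190G', 'E242S', 'N79T']
Mutations(Epsilon) = ['D190G', 'E242S', 'N79T']
Accumulating mutations along path to Alpha:
  At Iota: gained [] -> total []
  At Epsilon: gained ['D190G', 'E242S', 'N79T'] -> total ['D190G', 'E242S', 'N79T']
  At Alpha: gained ['I459D', 'G586R'] -> total ['D190G', 'E242S', 'G586R', 'I459D', 'N79T']
Mutations(Alpha) = ['D190G', 'E242S', 'G586R', 'I459D', 'N79T']
Intersection: ['D190G', 'E242S', 'N79T'] ∩ ['D190G', 'E242S', 'G586R', 'I459D', 'N79T'] = ['D190G', 'E242S', 'N79T']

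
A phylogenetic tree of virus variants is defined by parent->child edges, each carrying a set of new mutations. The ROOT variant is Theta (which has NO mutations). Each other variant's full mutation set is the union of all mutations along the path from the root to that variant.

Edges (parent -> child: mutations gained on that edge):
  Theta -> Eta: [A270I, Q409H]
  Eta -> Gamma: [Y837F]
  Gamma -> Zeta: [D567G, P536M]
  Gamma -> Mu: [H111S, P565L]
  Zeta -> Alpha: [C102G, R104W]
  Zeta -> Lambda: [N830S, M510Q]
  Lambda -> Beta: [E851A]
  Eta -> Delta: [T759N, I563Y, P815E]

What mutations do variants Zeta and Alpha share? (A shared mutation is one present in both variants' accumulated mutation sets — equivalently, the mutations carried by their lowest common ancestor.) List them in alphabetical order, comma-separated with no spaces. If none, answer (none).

Accumulating mutations along path to Zeta:
  At Theta: gained [] -> total []
  At Eta: gained ['A270I', 'Q409H'] -> total ['A270I', 'Q409H']
  At Gamma: gained ['Y837F'] -> total ['A270I', 'Q409H', 'Y837F']
  At Zeta: gained ['D567G', 'P536M'] -> total ['A270I', 'D567G', 'P536M', 'Q409H', 'Y837F']
Mutations(Zeta) = ['A270I', 'D567G', 'P536M', 'Q409H', 'Y837F']
Accumulating mutations along path to Alpha:
  At Theta: gained [] -> total []
  At Eta: gained ['A270I', 'Q409H'] -> total ['A270I', 'Q409H']
  At Gamma: gained ['Y837F'] -> total ['A270I', 'Q409H', 'Y837F']
  At Zeta: gained ['D567G', 'P536M'] -> total ['A270I', 'D567G', 'P536M', 'Q409H', 'Y837F']
  At Alpha: gained ['C102G', 'R104W'] -> total ['A270I', 'C102G', 'D567G', 'P536M', 'Q409H', 'R104W', 'Y837F']
Mutations(Alpha) = ['A270I', 'C102G', 'D567G', 'P536M', 'Q409H', 'R104W', 'Y837F']
Intersection: ['A270I', 'D567G', 'P536M', 'Q409H', 'Y837F'] ∩ ['A270I', 'C102G', 'D567G', 'P536M', 'Q409H', 'R104W', 'Y837F'] = ['A270I', 'D567G', 'P536M', 'Q409H', 'Y837F']

Answer: A270I,D567G,P536M,Q409H,Y837F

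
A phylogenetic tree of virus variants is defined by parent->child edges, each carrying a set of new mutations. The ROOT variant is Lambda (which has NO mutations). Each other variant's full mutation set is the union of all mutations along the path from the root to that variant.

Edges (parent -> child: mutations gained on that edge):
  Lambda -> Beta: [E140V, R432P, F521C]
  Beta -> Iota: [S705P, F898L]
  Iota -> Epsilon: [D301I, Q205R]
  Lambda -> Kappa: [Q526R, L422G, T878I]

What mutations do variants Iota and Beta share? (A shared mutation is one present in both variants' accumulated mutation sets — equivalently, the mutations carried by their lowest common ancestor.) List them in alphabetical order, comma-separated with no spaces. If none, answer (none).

Answer: E140V,F521C,R432P

Derivation:
Accumulating mutations along path to Iota:
  At Lambda: gained [] -> total []
  At Beta: gained ['E140V', 'R432P', 'F521C'] -> total ['E140V', 'F521C', 'R432P']
  At Iota: gained ['S705P', 'F898L'] -> total ['E140V', 'F521C', 'F898L', 'R432P', 'S705P']
Mutations(Iota) = ['E140V', 'F521C', 'F898L', 'R432P', 'S705P']
Accumulating mutations along path to Beta:
  At Lambda: gained [] -> total []
  At Beta: gained ['E140V', 'R432P', 'F521C'] -> total ['E140V', 'F521C', 'R432P']
Mutations(Beta) = ['E140V', 'F521C', 'R432P']
Intersection: ['E140V', 'F521C', 'F898L', 'R432P', 'S705P'] ∩ ['E140V', 'F521C', 'R432P'] = ['E140V', 'F521C', 'R432P']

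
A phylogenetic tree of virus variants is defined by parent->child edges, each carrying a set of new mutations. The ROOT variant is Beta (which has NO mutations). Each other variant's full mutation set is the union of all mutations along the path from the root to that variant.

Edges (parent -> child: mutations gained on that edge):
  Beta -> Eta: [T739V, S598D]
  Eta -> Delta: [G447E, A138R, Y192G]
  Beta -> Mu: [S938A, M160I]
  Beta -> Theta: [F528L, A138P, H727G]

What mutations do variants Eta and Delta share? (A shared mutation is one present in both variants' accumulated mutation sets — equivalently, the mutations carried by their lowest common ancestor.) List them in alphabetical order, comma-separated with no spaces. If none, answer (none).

Answer: S598D,T739V

Derivation:
Accumulating mutations along path to Eta:
  At Beta: gained [] -> total []
  At Eta: gained ['T739V', 'S598D'] -> total ['S598D', 'T739V']
Mutations(Eta) = ['S598D', 'T739V']
Accumulating mutations along path to Delta:
  At Beta: gained [] -> total []
  At Eta: gained ['T739V', 'S598D'] -> total ['S598D', 'T739V']
  At Delta: gained ['G447E', 'A138R', 'Y192G'] -> total ['A138R', 'G447E', 'S598D', 'T739V', 'Y192G']
Mutations(Delta) = ['A138R', 'G447E', 'S598D', 'T739V', 'Y192G']
Intersection: ['S598D', 'T739V'] ∩ ['A138R', 'G447E', 'S598D', 'T739V', 'Y192G'] = ['S598D', 'T739V']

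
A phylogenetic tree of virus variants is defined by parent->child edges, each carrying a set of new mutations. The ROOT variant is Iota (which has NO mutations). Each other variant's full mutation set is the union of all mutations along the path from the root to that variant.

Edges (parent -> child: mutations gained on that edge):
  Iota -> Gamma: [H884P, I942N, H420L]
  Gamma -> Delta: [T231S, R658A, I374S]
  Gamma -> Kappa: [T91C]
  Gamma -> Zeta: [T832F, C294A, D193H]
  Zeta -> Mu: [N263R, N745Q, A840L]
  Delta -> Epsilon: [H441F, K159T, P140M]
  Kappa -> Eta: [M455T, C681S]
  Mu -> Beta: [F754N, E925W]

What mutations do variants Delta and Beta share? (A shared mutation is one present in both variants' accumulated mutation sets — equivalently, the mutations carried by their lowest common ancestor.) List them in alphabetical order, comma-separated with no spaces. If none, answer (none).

Answer: H420L,H884P,I942N

Derivation:
Accumulating mutations along path to Delta:
  At Iota: gained [] -> total []
  At Gamma: gained ['H884P', 'I942N', 'H420L'] -> total ['H420L', 'H884P', 'I942N']
  At Delta: gained ['T231S', 'R658A', 'I374S'] -> total ['H420L', 'H884P', 'I374S', 'I942N', 'R658A', 'T231S']
Mutations(Delta) = ['H420L', 'H884P', 'I374S', 'I942N', 'R658A', 'T231S']
Accumulating mutations along path to Beta:
  At Iota: gained [] -> total []
  At Gamma: gained ['H884P', 'I942N', 'H420L'] -> total ['H420L', 'H884P', 'I942N']
  At Zeta: gained ['T832F', 'C294A', 'D193H'] -> total ['C294A', 'D193H', 'H420L', 'H884P', 'I942N', 'T832F']
  At Mu: gained ['N263R', 'N745Q', 'A840L'] -> total ['A840L', 'C294A', 'D193H', 'H420L', 'H884P', 'I942N', 'N263R', 'N745Q', 'T832F']
  At Beta: gained ['F754N', 'E925W'] -> total ['A840L', 'C294A', 'D193H', 'E925W', 'F754N', 'H420L', 'H884P', 'I942N', 'N263R', 'N745Q', 'T832F']
Mutations(Beta) = ['A840L', 'C294A', 'D193H', 'E925W', 'F754N', 'H420L', 'H884P', 'I942N', 'N263R', 'N745Q', 'T832F']
Intersection: ['H420L', 'H884P', 'I374S', 'I942N', 'R658A', 'T231S'] ∩ ['A840L', 'C294A', 'D193H', 'E925W', 'F754N', 'H420L', 'H884P', 'I942N', 'N263R', 'N745Q', 'T832F'] = ['H420L', 'H884P', 'I942N']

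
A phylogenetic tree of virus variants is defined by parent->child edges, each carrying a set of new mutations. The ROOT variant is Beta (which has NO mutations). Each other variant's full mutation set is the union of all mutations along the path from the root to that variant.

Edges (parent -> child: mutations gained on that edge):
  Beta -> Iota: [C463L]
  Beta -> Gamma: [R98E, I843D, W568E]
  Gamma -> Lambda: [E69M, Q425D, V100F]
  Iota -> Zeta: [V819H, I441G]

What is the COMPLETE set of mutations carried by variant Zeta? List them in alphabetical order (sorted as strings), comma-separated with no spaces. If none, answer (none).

At Beta: gained [] -> total []
At Iota: gained ['C463L'] -> total ['C463L']
At Zeta: gained ['V819H', 'I441G'] -> total ['C463L', 'I441G', 'V819H']

Answer: C463L,I441G,V819H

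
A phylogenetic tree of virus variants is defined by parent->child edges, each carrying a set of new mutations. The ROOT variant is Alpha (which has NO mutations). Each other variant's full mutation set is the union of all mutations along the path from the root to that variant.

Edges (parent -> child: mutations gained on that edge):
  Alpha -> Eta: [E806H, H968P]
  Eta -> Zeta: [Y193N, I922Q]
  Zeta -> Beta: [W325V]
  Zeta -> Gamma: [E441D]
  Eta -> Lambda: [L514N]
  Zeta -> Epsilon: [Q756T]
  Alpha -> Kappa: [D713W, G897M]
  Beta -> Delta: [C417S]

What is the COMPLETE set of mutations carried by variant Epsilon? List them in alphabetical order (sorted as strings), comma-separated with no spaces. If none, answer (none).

At Alpha: gained [] -> total []
At Eta: gained ['E806H', 'H968P'] -> total ['E806H', 'H968P']
At Zeta: gained ['Y193N', 'I922Q'] -> total ['E806H', 'H968P', 'I922Q', 'Y193N']
At Epsilon: gained ['Q756T'] -> total ['E806H', 'H968P', 'I922Q', 'Q756T', 'Y193N']

Answer: E806H,H968P,I922Q,Q756T,Y193N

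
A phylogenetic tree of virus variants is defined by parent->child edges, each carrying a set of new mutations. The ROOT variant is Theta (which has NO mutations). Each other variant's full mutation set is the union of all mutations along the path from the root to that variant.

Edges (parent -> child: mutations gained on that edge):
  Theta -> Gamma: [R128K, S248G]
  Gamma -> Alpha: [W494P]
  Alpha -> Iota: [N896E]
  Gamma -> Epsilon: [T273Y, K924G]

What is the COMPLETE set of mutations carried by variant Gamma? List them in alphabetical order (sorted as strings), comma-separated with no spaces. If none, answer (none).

At Theta: gained [] -> total []
At Gamma: gained ['R128K', 'S248G'] -> total ['R128K', 'S248G']

Answer: R128K,S248G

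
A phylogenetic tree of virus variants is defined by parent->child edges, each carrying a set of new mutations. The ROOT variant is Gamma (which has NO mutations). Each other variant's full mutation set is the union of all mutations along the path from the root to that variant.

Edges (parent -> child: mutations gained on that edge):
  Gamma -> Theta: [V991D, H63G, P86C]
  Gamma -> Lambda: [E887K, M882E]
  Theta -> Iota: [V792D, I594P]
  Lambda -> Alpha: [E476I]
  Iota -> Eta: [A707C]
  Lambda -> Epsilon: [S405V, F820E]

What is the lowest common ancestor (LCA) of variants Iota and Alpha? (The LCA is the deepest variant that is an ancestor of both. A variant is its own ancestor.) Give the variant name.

Path from root to Iota: Gamma -> Theta -> Iota
  ancestors of Iota: {Gamma, Theta, Iota}
Path from root to Alpha: Gamma -> Lambda -> Alpha
  ancestors of Alpha: {Gamma, Lambda, Alpha}
Common ancestors: {Gamma}
Walk up from Alpha: Alpha (not in ancestors of Iota), Lambda (not in ancestors of Iota), Gamma (in ancestors of Iota)
Deepest common ancestor (LCA) = Gamma

Answer: Gamma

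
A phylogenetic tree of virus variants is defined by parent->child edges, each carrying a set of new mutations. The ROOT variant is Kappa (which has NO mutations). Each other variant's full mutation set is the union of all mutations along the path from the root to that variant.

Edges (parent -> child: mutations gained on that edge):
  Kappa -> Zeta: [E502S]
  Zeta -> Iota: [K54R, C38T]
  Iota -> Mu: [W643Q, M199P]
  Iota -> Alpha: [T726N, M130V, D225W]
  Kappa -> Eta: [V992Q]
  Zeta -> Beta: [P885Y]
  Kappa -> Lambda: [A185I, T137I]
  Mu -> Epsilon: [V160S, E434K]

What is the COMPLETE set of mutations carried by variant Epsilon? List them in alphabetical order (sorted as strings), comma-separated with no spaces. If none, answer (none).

At Kappa: gained [] -> total []
At Zeta: gained ['E502S'] -> total ['E502S']
At Iota: gained ['K54R', 'C38T'] -> total ['C38T', 'E502S', 'K54R']
At Mu: gained ['W643Q', 'M199P'] -> total ['C38T', 'E502S', 'K54R', 'M199P', 'W643Q']
At Epsilon: gained ['V160S', 'E434K'] -> total ['C38T', 'E434K', 'E502S', 'K54R', 'M199P', 'V160S', 'W643Q']

Answer: C38T,E434K,E502S,K54R,M199P,V160S,W643Q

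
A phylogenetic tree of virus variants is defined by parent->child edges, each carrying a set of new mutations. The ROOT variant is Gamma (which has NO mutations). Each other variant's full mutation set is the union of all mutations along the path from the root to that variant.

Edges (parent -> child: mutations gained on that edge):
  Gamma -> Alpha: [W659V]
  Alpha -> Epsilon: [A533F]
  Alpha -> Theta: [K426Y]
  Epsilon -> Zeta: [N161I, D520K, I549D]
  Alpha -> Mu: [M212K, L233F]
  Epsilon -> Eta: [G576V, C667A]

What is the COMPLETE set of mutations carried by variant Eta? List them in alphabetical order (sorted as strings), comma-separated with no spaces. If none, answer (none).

At Gamma: gained [] -> total []
At Alpha: gained ['W659V'] -> total ['W659V']
At Epsilon: gained ['A533F'] -> total ['A533F', 'W659V']
At Eta: gained ['G576V', 'C667A'] -> total ['A533F', 'C667A', 'G576V', 'W659V']

Answer: A533F,C667A,G576V,W659V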